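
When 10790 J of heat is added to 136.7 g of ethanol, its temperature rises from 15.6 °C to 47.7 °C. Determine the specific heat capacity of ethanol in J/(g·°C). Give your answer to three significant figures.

c = q / (m ΔT) = 10790 / (136.7 × 32.1)
c = 10790 / 4388.07 = 2.46 J/(g·°C)

c = 2.46 J/(g·°C)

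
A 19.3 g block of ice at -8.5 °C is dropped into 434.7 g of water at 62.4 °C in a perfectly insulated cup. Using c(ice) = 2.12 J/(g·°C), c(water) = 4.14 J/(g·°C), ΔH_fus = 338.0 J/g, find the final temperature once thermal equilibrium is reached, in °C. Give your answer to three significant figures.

T_f = 56.1 °C

Heat to bring ice to 0 °C and melt it: q₁ = 19.3×2.12×8.5 + 19.3×338.0 = 6871.2 J
Heat the water can supply cooling to 0 °C: 434.7×4.14×62.4 = 112299 J > q₁, so all ice melts.
Energy balance: 434.7×4.14×(62.4 − T) = 6871.2 + 19.3×4.14×(T − 0)
1799.658(62.4 − T) = 6871.2 + 79.902 T
112299 − 6871.2 = 1879.560 T
T = 105427.8 / 1879.560 = 56.09 °C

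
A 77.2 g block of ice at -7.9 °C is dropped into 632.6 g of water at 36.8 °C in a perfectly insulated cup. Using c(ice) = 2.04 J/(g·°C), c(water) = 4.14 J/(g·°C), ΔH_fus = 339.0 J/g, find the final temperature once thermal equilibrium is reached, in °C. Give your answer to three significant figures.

T_f = 23.5 °C

Heat to bring ice to 0 °C and melt it: q₁ = 77.2×2.04×7.9 + 77.2×339.0 = 27415 J
Heat the water can supply cooling to 0 °C: 632.6×4.14×36.8 = 96377.9 J > q₁, so all ice melts.
Energy balance: 632.6×4.14×(36.8 − T) = 27415 + 77.2×4.14×(T − 0)
2618.964(36.8 − T) = 27415 + 319.608 T
96377.9 − 27415 = 2938.572 T
T = 68962.9 / 2938.572 = 23.47 °C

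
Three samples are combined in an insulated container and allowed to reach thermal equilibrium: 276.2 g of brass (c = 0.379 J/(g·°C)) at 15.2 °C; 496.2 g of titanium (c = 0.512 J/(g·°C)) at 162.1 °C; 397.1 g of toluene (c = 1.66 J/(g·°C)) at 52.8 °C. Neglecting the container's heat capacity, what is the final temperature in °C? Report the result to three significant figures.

Σ mᵢcᵢ(T − Tᵢ) = 0  ⇒  T = Σ mᵢcᵢTᵢ / Σ mᵢcᵢ
Σ mᵢcᵢ = 276.2×0.379 + 496.2×0.512 + 397.1×1.66 = 1017.9202
Σ mᵢcᵢTᵢ = 104.6798×15.2 + 254.0544×162.1 + 659.186×52.8 = 77578
T = 77578 / 1017.9202 = 76.21 °C

T_f = 76.2 °C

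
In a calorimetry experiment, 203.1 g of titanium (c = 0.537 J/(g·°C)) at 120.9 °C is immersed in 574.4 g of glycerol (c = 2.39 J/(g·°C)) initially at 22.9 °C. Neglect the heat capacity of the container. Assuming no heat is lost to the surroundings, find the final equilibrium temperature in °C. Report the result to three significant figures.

T_f = 30.1 °C

Heat lost by titanium = heat gained by glycerol.
(203.1)(0.537)(120.9 − T) = (574.4)(2.39)(T − 22.9)
109.0647 (120.9 − T) = 1372.816 (T − 22.9)
13186 − 109.0647 T = 1372.816 T − 31437
44623 = 1481.8807 T
T = 30.11 °C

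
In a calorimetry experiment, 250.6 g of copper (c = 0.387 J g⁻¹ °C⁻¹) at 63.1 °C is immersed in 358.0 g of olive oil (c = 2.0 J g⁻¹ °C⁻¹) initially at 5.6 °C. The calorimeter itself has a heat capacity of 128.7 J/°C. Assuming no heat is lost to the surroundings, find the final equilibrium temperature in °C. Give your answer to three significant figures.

T_f = 11.5 °C

Heat lost by copper = heat gained by olive oil + calorimeter.
(250.6)(0.387)(63.1 − T) = [(358.0)(2.0) + 128.7](T − 5.6)
96.9822 (63.1 − T) = 844.7 (T − 5.6)
6119.6 − 96.9822 T = 844.7 T − 4730.3
10849.9 = 941.6822 T
T = 11.52 °C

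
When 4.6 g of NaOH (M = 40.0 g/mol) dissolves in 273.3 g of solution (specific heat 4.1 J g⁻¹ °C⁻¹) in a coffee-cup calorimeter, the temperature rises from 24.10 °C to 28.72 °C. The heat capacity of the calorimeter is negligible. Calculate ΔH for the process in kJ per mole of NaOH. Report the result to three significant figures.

|ΔT| = |28.72 − 24.10| = 4.62 °C
|q_surr| = (273.3 × 4.1) × 4.62 = 1120.53 × 4.62 = 5177 J
n(NaOH) = 4.6 / 40.0 = 0.1150 mol
Temperature rose, so q_rxn = −|q_surr| = -5.177 kJ
ΔH = q_rxn / n = -45.02 kJ/mol

ΔH = -45.0 kJ/mol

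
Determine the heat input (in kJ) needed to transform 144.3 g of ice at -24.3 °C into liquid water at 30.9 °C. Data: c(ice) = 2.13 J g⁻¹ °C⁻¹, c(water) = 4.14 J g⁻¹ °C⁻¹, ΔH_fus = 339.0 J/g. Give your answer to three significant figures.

q = 74.8 kJ

q1 (heat ice -24.3→0.0 °C): 144.3 × 2.13 × 24.3 = 7469 J
q2 (melt at 0 °C): 144.3 × 339.0 = 48918 J
q3 (heat water 0.0→30.9 °C): 144.3 × 4.14 × 30.9 = 18460 J
Total: 7469 + 48918 + 18460 = 74847 J = 74.8 kJ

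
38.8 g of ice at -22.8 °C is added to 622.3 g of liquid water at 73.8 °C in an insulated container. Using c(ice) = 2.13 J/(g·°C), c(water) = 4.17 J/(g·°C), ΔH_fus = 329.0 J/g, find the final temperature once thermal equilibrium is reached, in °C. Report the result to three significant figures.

Heat to bring ice to 0 °C and melt it: q₁ = 38.8×2.13×22.8 + 38.8×329.0 = 14649 J
Heat the water can supply cooling to 0 °C: 622.3×4.17×73.8 = 191510 J > q₁, so all ice melts.
Energy balance: 622.3×4.17×(73.8 − T) = 14649 + 38.8×4.17×(T − 0)
2594.991(73.8 − T) = 14649 + 161.796 T
191510 − 14649 = 2756.787 T
T = 176861 / 2756.787 = 64.15 °C

T_f = 64.2 °C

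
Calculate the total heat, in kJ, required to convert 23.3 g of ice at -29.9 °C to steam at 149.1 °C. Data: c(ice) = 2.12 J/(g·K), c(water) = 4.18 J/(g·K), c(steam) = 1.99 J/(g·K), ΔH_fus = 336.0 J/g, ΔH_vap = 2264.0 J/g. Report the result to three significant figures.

q = 74.1 kJ

q1 (heat ice -29.9→0.0 °C): 23.3 × 2.12 × 29.9 = 1477 J
q2 (melt at 0 °C): 23.3 × 336.0 = 7829 J
q3 (heat water 0.0→100.0 °C): 23.3 × 4.18 × 100.0 = 9739 J
q4 (vaporize at 100 °C): 23.3 × 2264.0 = 52751 J
q5 (heat steam 100.0→149.1 °C): 23.3 × 1.99 × 49.1 = 2277 J
Total: 1477 + 7829 + 9739 + 52751 + 2277 = 74073 J = 74.1 kJ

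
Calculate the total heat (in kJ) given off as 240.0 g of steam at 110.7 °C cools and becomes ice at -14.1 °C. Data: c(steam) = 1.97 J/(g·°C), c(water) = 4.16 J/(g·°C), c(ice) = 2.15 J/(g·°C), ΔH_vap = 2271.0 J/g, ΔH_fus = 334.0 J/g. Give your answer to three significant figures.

q = 737 kJ

q1 (cool steam 110.7→100 °C): 240.0 × 1.97 × 10.7 = 5059 J
q2 (condense at 100 °C): 240.0 × 2271.0 = 545040 J
q3 (cool water 100→0 °C): 240.0 × 4.16 × 100.0 = 99840 J
q4 (freeze at 0 °C): 240.0 × 334.0 = 80160 J
q5 (cool ice 0→-14.1 °C): 240.0 × 2.15 × 14.1 = 7276 J
Total: 5059 + 545040 + 99840 + 80160 + 7276 = 737375 J = 737 kJ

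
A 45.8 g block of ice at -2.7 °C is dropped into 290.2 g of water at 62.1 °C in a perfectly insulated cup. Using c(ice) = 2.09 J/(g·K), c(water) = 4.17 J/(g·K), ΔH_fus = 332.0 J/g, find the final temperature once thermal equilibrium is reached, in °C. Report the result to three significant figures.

T_f = 42.6 °C

Heat to bring ice to 0 °C and melt it: q₁ = 45.8×2.09×2.7 + 45.8×332.0 = 15464 J
Heat the water can supply cooling to 0 °C: 290.2×4.17×62.1 = 75149.3 J > q₁, so all ice melts.
Energy balance: 290.2×4.17×(62.1 − T) = 15464 + 45.8×4.17×(T − 0)
1210.134(62.1 − T) = 15464 + 190.986 T
75149.3 − 15464 = 1401.120 T
T = 59685.3 / 1401.120 = 42.60 °C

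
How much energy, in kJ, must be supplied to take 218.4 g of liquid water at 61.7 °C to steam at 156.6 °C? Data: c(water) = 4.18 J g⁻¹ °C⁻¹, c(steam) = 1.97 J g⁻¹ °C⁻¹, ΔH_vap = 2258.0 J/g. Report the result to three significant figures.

q1 (heat water 61.7→100.0 °C): 218.4 × 4.18 × 38.3 = 34965 J
q2 (vaporize at 100 °C): 218.4 × 2258.0 = 493147 J
q3 (heat steam 100.0→156.6 °C): 218.4 × 1.97 × 56.6 = 24352 J
Total: 34965 + 493147 + 24352 = 552464 J = 552 kJ

q = 552 kJ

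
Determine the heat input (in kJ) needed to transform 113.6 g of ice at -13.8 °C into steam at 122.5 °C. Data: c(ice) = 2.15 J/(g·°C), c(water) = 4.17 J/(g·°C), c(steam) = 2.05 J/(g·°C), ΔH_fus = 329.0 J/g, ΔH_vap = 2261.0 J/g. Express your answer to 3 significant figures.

q = 350 kJ

q1 (heat ice -13.8→0.0 °C): 113.6 × 2.15 × 13.8 = 3371 J
q2 (melt at 0 °C): 113.6 × 329.0 = 37374 J
q3 (heat water 0.0→100.0 °C): 113.6 × 4.17 × 100.0 = 47371 J
q4 (vaporize at 100 °C): 113.6 × 2261.0 = 256850 J
q5 (heat steam 100.0→122.5 °C): 113.6 × 2.05 × 22.5 = 5240 J
Total: 3371 + 37374 + 47371 + 256850 + 5240 = 350206 J = 350 kJ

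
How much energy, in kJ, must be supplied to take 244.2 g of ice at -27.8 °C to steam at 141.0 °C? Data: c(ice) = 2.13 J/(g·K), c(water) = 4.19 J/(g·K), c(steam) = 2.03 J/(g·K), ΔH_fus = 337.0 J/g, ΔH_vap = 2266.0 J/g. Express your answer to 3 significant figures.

q1 (heat ice -27.8→0.0 °C): 244.2 × 2.13 × 27.8 = 14460 J
q2 (melt at 0 °C): 244.2 × 337.0 = 82295 J
q3 (heat water 0.0→100.0 °C): 244.2 × 4.19 × 100.0 = 102320 J
q4 (vaporize at 100 °C): 244.2 × 2266.0 = 553357 J
q5 (heat steam 100.0→141.0 °C): 244.2 × 2.03 × 41.0 = 20325 J
Total: 14460 + 82295 + 102320 + 553357 + 20325 = 772757 J = 773 kJ

q = 773 kJ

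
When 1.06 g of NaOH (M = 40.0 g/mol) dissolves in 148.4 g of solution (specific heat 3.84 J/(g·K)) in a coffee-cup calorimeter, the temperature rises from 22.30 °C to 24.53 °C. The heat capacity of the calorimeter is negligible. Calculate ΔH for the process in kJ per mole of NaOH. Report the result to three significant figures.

ΔH = -48.0 kJ/mol

|ΔT| = |24.53 − 22.30| = 2.23 °C
|q_surr| = (148.4 × 3.84) × 2.23 = 569.856 × 2.23 = 1271 J
n(NaOH) = 1.06 / 40.0 = 0.02650 mol
Temperature rose, so q_rxn = −|q_surr| = -1.271 kJ
ΔH = q_rxn / n = -47.96 kJ/mol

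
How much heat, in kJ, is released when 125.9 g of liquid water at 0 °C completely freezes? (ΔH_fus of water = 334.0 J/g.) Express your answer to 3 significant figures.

q = m × ΔH_fus = 125.9 × 334.0 = 42050 J = 42.1 kJ

q = 42.1 kJ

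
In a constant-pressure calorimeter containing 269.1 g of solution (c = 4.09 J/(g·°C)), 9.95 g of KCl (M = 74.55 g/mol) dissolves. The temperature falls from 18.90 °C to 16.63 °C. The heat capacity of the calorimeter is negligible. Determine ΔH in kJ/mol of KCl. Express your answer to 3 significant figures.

|ΔT| = |16.63 − 18.90| = 2.27 °C
|q_surr| = (269.1 × 4.09) × 2.27 = 1100.619 × 2.27 = 2498 J
n(KCl) = 9.95 / 74.55 = 0.1335 mol
Temperature fell, so q_rxn = +|q_surr| = 2.498 kJ
ΔH = q_rxn / n = 18.71 kJ/mol

ΔH = 18.7 kJ/mol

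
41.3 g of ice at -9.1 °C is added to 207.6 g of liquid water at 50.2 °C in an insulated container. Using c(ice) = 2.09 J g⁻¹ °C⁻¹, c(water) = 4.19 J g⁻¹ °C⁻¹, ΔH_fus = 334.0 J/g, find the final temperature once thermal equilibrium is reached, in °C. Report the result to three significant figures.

Heat to bring ice to 0 °C and melt it: q₁ = 41.3×2.09×9.1 + 41.3×334.0 = 14580 J
Heat the water can supply cooling to 0 °C: 207.6×4.19×50.2 = 43666.2 J > q₁, so all ice melts.
Energy balance: 207.6×4.19×(50.2 − T) = 14580 + 41.3×4.19×(T − 0)
869.844(50.2 − T) = 14580 + 173.047 T
43666.2 − 14580 = 1042.891 T
T = 29086.2 / 1042.891 = 27.89 °C

T_f = 27.9 °C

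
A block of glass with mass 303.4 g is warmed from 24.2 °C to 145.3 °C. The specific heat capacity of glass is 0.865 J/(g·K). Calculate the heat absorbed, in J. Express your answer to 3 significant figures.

q = m c ΔT = 303.4 × 0.865 × (145.3 − 24.2)
q = 303.4 × 0.865 × 121.1 = 31780 J

q = 31800 J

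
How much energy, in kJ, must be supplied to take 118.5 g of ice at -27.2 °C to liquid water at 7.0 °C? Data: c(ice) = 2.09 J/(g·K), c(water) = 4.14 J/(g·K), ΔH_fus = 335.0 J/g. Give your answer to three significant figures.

q1 (heat ice -27.2→0.0 °C): 118.5 × 2.09 × 27.2 = 6736 J
q2 (melt at 0 °C): 118.5 × 335.0 = 39698 J
q3 (heat water 0.0→7.0 °C): 118.5 × 4.14 × 7.0 = 3434 J
Total: 6736 + 39698 + 3434 = 49868 J = 49.9 kJ

q = 49.9 kJ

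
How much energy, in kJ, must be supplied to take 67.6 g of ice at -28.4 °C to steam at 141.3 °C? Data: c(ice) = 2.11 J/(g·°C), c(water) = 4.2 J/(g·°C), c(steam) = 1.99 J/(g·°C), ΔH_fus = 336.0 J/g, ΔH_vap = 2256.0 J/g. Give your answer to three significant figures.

q = 213 kJ

q1 (heat ice -28.4→0.0 °C): 67.6 × 2.11 × 28.4 = 4051 J
q2 (melt at 0 °C): 67.6 × 336.0 = 22714 J
q3 (heat water 0.0→100.0 °C): 67.6 × 4.2 × 100.0 = 28392 J
q4 (vaporize at 100 °C): 67.6 × 2256.0 = 152506 J
q5 (heat steam 100.0→141.3 °C): 67.6 × 1.99 × 41.3 = 5556 J
Total: 4051 + 22714 + 28392 + 152506 + 5556 = 213219 J = 213 kJ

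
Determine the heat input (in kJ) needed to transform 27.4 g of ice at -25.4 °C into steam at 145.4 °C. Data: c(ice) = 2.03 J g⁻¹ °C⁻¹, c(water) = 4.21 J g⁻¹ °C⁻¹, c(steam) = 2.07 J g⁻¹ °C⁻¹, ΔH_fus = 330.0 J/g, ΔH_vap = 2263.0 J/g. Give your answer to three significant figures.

q1 (heat ice -25.4→0.0 °C): 27.4 × 2.03 × 25.4 = 1413 J
q2 (melt at 0 °C): 27.4 × 330.0 = 9042 J
q3 (heat water 0.0→100.0 °C): 27.4 × 4.21 × 100.0 = 11535 J
q4 (vaporize at 100 °C): 27.4 × 2263.0 = 62006 J
q5 (heat steam 100.0→145.4 °C): 27.4 × 2.07 × 45.4 = 2575 J
Total: 1413 + 9042 + 11535 + 62006 + 2575 = 86571 J = 86.6 kJ

q = 86.6 kJ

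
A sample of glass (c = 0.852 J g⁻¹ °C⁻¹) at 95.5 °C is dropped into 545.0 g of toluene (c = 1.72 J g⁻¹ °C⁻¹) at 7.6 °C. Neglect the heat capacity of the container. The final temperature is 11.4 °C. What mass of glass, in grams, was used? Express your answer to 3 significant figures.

q_gained = (545.0 × 1.72) × (11.4 − 7.6) = 3562 J
q_lost = m × 0.852 × (95.5 − 11.4) = 71.6532 m
m = 3562 / 71.6532 = 49.7 g

m = 49.7 g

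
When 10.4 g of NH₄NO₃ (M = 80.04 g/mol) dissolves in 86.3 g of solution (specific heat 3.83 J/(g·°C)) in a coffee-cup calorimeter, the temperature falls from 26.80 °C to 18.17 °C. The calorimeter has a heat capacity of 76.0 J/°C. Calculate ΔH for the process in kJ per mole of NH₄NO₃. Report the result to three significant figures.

|ΔT| = |18.17 − 26.80| = 8.63 °C
|q_surr| = (86.3 × 3.83 + 76.0) × 8.63 = 406.529 × 8.63 = 3508 J
n(NH₄NO₃) = 10.4 / 80.04 = 0.1299 mol
Temperature fell, so q_rxn = +|q_surr| = 3.508 kJ
ΔH = q_rxn / n = 27.01 kJ/mol

ΔH = 27.0 kJ/mol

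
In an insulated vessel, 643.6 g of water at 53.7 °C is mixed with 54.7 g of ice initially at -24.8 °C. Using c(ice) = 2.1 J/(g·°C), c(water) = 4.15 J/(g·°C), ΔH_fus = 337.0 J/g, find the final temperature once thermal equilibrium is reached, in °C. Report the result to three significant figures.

Heat to bring ice to 0 °C and melt it: q₁ = 54.7×2.1×24.8 + 54.7×337.0 = 21283 J
Heat the water can supply cooling to 0 °C: 643.6×4.15×53.7 = 143429 J > q₁, so all ice melts.
Energy balance: 643.6×4.15×(53.7 − T) = 21283 + 54.7×4.15×(T − 0)
2670.94(53.7 − T) = 21283 + 227.005 T
143429 − 21283 = 2897.945 T
T = 122146 / 2897.945 = 42.149 °C

T_f = 42.1 °C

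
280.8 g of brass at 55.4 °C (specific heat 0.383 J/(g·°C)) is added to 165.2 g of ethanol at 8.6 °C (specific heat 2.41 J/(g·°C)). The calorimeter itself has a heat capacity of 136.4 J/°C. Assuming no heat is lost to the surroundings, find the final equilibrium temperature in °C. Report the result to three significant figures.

T_f = 16.4 °C

Heat lost by brass = heat gained by ethanol + calorimeter.
(280.8)(0.383)(55.4 − T) = [(165.2)(2.41) + 136.4](T − 8.6)
107.5464 (55.4 − T) = 534.532 (T − 8.6)
5958.1 − 107.5464 T = 534.532 T − 4597.0
10555.1 = 642.0784 T
T = 16.44 °C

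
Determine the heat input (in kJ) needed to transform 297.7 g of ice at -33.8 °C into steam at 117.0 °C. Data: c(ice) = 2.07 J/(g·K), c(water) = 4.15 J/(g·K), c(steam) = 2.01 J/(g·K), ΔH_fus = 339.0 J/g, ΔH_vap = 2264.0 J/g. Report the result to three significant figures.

q1 (heat ice -33.8→0.0 °C): 297.7 × 2.07 × 33.8 = 20829 J
q2 (melt at 0 °C): 297.7 × 339.0 = 100920 J
q3 (heat water 0.0→100.0 °C): 297.7 × 4.15 × 100.0 = 123546 J
q4 (vaporize at 100 °C): 297.7 × 2264.0 = 673993 J
q5 (heat steam 100.0→117.0 °C): 297.7 × 2.01 × 17.0 = 10172 J
Total: 20829 + 100920 + 123546 + 673993 + 10172 = 929460 J = 929 kJ

q = 929 kJ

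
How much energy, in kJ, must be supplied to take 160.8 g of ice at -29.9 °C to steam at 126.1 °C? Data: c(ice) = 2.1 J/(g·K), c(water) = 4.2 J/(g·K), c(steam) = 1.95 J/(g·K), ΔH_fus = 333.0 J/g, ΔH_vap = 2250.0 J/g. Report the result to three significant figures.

q1 (heat ice -29.9→0.0 °C): 160.8 × 2.1 × 29.9 = 10097 J
q2 (melt at 0 °C): 160.8 × 333.0 = 53546 J
q3 (heat water 0.0→100.0 °C): 160.8 × 4.2 × 100.0 = 67536 J
q4 (vaporize at 100 °C): 160.8 × 2250.0 = 361800 J
q5 (heat steam 100.0→126.1 °C): 160.8 × 1.95 × 26.1 = 8184 J
Total: 10097 + 53546 + 67536 + 361800 + 8184 = 501163 J = 501 kJ

q = 501 kJ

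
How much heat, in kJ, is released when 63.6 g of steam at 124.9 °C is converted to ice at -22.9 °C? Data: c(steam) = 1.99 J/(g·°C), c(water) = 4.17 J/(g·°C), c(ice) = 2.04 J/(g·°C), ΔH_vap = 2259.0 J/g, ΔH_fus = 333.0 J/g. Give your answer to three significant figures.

q = 197 kJ

q1 (cool steam 124.9→100 °C): 63.6 × 1.99 × 24.9 = 3151 J
q2 (condense at 100 °C): 63.6 × 2259.0 = 143672 J
q3 (cool water 100→0 °C): 63.6 × 4.17 × 100.0 = 26521 J
q4 (freeze at 0 °C): 63.6 × 333.0 = 21179 J
q5 (cool ice 0→-22.9 °C): 63.6 × 2.04 × 22.9 = 2971 J
Total: 3151 + 143672 + 26521 + 21179 + 2971 = 197494 J = 197 kJ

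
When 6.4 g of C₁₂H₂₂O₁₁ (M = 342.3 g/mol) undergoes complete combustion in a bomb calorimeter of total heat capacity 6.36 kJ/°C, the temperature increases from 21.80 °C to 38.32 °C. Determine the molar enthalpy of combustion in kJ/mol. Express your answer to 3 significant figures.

ΔT = 38.32 − 21.80 = 16.52 °C
q_cal = C_cal × ΔT = 6.36 × 16.52 = 105.0672 kJ
n = 6.4 / 342.3 = 0.01870 mol
q_rxn = −q_cal = -105.0672 kJ
ΔH = -105.0672 / 0.01870 = -5619 kJ/mol

ΔH = -5620 kJ/mol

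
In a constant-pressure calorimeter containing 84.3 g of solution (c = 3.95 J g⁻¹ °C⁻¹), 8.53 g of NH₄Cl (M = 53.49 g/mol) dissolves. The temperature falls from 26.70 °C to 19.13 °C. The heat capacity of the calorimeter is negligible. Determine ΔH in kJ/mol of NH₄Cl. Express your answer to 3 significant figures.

ΔH = 15.8 kJ/mol

|ΔT| = |19.13 − 26.70| = 7.57 °C
|q_surr| = (84.3 × 3.95) × 7.57 = 332.985 × 7.57 = 2521 J
n(NH₄Cl) = 8.53 / 53.49 = 0.1595 mol
Temperature fell, so q_rxn = +|q_surr| = 2.521 kJ
ΔH = q_rxn / n = 15.81 kJ/mol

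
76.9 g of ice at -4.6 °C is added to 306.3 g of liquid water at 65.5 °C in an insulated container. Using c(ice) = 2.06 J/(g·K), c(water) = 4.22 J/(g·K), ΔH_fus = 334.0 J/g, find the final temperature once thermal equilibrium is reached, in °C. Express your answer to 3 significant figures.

Heat to bring ice to 0 °C and melt it: q₁ = 76.9×2.06×4.6 + 76.9×334.0 = 26413 J
Heat the water can supply cooling to 0 °C: 306.3×4.22×65.5 = 84664.4 J > q₁, so all ice melts.
Energy balance: 306.3×4.22×(65.5 − T) = 26413 + 76.9×4.22×(T − 0)
1292.586(65.5 − T) = 26413 + 324.518 T
84664.4 − 26413 = 1617.104 T
T = 58251.4 / 1617.104 = 36.02 °C

T_f = 36.0 °C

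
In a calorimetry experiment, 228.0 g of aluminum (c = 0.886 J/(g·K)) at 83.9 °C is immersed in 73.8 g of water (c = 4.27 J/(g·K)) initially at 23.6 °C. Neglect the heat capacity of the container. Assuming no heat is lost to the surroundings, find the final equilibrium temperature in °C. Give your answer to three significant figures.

T_f = 47.2 °C

Heat lost by aluminum = heat gained by water.
(228.0)(0.886)(83.9 − T) = (73.8)(4.27)(T − 23.6)
202.008 (83.9 − T) = 315.126 (T − 23.6)
16948 − 202.008 T = 315.126 T − 7437.0
24385.0 = 517.134 T
T = 47.15 °C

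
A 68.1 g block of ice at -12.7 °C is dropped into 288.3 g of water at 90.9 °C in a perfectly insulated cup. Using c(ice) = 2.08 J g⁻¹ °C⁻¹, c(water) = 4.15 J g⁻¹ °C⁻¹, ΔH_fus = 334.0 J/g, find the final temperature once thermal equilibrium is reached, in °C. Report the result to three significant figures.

Heat to bring ice to 0 °C and melt it: q₁ = 68.1×2.08×12.7 + 68.1×334.0 = 24544 J
Heat the water can supply cooling to 0 °C: 288.3×4.15×90.9 = 108757 J > q₁, so all ice melts.
Energy balance: 288.3×4.15×(90.9 − T) = 24544 + 68.1×4.15×(T − 0)
1196.445(90.9 − T) = 24544 + 282.615 T
108757 − 24544 = 1479.060 T
T = 84213 / 1479.060 = 56.94 °C

T_f = 56.9 °C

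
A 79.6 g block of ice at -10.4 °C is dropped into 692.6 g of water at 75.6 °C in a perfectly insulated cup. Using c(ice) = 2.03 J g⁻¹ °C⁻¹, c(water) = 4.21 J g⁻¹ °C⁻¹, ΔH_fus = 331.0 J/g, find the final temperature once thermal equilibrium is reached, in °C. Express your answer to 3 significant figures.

T_f = 59.2 °C

Heat to bring ice to 0 °C and melt it: q₁ = 79.6×2.03×10.4 + 79.6×331.0 = 28028 J
Heat the water can supply cooling to 0 °C: 692.6×4.21×75.6 = 220438 J > q₁, so all ice melts.
Energy balance: 692.6×4.21×(75.6 − T) = 28028 + 79.6×4.21×(T − 0)
2915.846(75.6 − T) = 28028 + 335.116 T
220438 − 28028 = 3250.962 T
T = 192410 / 3250.962 = 59.19 °C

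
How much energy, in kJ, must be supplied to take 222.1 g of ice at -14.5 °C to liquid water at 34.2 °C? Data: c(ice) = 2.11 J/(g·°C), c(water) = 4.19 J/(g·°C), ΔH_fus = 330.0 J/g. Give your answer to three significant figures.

q = 112 kJ

q1 (heat ice -14.5→0.0 °C): 222.1 × 2.11 × 14.5 = 6795 J
q2 (melt at 0 °C): 222.1 × 330.0 = 73293 J
q3 (heat water 0.0→34.2 °C): 222.1 × 4.19 × 34.2 = 31826 J
Total: 6795 + 73293 + 31826 = 111914 J = 112 kJ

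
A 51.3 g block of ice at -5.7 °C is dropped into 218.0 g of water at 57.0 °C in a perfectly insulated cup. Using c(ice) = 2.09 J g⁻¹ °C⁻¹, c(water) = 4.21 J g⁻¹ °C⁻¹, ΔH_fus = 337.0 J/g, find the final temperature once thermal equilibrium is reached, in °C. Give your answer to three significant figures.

Heat to bring ice to 0 °C and melt it: q₁ = 51.3×2.09×5.7 + 51.3×337.0 = 17899 J
Heat the water can supply cooling to 0 °C: 218.0×4.21×57.0 = 52313.5 J > q₁, so all ice melts.
Energy balance: 218.0×4.21×(57.0 − T) = 17899 + 51.3×4.21×(T − 0)
917.78(57.0 − T) = 17899 + 215.973 T
52313.5 − 17899 = 1133.753 T
T = 34414.5 / 1133.753 = 30.35 °C

T_f = 30.4 °C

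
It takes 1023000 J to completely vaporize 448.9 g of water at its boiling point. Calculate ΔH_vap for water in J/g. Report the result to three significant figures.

ΔH_vap = q / m = 1023000 / 448.9 = 2280 J/g

ΔH_vap = 2280 J/g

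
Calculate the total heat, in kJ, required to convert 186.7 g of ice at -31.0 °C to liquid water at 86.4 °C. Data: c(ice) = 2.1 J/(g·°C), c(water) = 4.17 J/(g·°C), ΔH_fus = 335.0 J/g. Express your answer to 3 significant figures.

q = 142 kJ

q1 (heat ice -31.0→0.0 °C): 186.7 × 2.1 × 31.0 = 12154 J
q2 (melt at 0 °C): 186.7 × 335.0 = 62545 J
q3 (heat water 0.0→86.4 °C): 186.7 × 4.17 × 86.4 = 67266 J
Total: 12154 + 62545 + 67266 = 141965 J = 142 kJ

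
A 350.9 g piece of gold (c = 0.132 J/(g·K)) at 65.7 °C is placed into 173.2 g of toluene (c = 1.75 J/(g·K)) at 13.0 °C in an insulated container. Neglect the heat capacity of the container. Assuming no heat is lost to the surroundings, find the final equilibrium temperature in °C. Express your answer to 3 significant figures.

Heat lost by gold = heat gained by toluene.
(350.9)(0.132)(65.7 − T) = (173.2)(1.75)(T − 13.0)
46.3188 (65.7 − T) = 303.1 (T − 13.0)
3043.1 − 46.3188 T = 303.1 T − 3940.3
6983.4 = 349.4188 T
T = 19.99 °C

T_f = 20.0 °C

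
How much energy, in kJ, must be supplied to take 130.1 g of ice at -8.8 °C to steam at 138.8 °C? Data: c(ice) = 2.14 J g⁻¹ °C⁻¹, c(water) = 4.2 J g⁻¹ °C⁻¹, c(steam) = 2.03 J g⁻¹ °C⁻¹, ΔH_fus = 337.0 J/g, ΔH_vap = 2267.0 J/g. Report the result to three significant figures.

q1 (heat ice -8.8→0.0 °C): 130.1 × 2.14 × 8.8 = 2450 J
q2 (melt at 0 °C): 130.1 × 337.0 = 43844 J
q3 (heat water 0.0→100.0 °C): 130.1 × 4.2 × 100.0 = 54642 J
q4 (vaporize at 100 °C): 130.1 × 2267.0 = 294937 J
q5 (heat steam 100.0→138.8 °C): 130.1 × 2.03 × 38.8 = 10247 J
Total: 2450 + 43844 + 54642 + 294937 + 10247 = 406120 J = 406 kJ

q = 406 kJ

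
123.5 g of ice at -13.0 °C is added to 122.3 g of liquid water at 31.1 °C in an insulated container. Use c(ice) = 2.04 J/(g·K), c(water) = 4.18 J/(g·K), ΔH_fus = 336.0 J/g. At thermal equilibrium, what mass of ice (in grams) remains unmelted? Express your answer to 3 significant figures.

m_ice remaining = 85.9 g

Heat to warm all ice to 0 °C: 123.5×2.04×13.0 = 3275.2 J
Heat released by water cooling to 0 °C: 122.3×4.18×31.1 = 15899 J
15899 J < 3275.2 + 123.5×336.0 = 44771.2 J, so not all ice melts; final T = 0 °C.
Heat left for melting: 15899 − 3275.2 = 12623.8 J
Mass melted = 12623.8 / 336.0 = 37.57 g
Ice remaining = 123.5 − 37.57 = 85.93 g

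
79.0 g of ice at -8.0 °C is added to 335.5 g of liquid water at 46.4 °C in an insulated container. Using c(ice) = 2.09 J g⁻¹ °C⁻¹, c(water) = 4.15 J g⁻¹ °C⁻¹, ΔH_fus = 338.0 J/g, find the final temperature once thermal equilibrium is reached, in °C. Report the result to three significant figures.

T_f = 21.3 °C

Heat to bring ice to 0 °C and melt it: q₁ = 79.0×2.09×8.0 + 79.0×338.0 = 28023 J
Heat the water can supply cooling to 0 °C: 335.5×4.15×46.4 = 64603.9 J > q₁, so all ice melts.
Energy balance: 335.5×4.15×(46.4 − T) = 28023 + 79.0×4.15×(T − 0)
1392.325(46.4 − T) = 28023 + 327.85 T
64603.9 − 28023 = 1720.175 T
T = 36580.9 / 1720.175 = 21.27 °C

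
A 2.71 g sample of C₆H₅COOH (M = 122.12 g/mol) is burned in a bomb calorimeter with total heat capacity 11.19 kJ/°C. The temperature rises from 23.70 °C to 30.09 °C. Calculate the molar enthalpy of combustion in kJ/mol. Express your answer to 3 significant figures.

ΔT = 30.09 − 23.70 = 6.39 °C
q_cal = C_cal × ΔT = 11.19 × 6.39 = 71.5041 kJ
n = 2.71 / 122.12 = 0.02219 mol
q_rxn = −q_cal = -71.5041 kJ
ΔH = -71.5041 / 0.02219 = -3222 kJ/mol

ΔH = -3220 kJ/mol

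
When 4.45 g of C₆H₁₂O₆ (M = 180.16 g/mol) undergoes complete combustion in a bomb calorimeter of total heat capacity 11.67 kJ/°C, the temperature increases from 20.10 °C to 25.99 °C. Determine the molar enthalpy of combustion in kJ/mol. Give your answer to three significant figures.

ΔT = 25.99 − 20.10 = 5.89 °C
q_cal = C_cal × ΔT = 11.67 × 5.89 = 68.7363 kJ
n = 4.45 / 180.16 = 0.02470 mol
q_rxn = −q_cal = -68.7363 kJ
ΔH = -68.7363 / 0.02470 = -2783 kJ/mol

ΔH = -2780 kJ/mol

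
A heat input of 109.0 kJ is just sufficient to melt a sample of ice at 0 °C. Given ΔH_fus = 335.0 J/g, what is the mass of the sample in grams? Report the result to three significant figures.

m = 325 g

m = q / ΔH_fus = 109000 J / 335.0 J/g = 325 g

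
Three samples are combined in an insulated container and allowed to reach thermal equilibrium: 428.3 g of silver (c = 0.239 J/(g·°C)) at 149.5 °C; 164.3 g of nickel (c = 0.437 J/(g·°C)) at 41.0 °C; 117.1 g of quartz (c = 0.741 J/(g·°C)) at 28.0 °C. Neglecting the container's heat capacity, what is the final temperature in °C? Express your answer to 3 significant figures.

Σ mᵢcᵢ(T − Tᵢ) = 0  ⇒  T = Σ mᵢcᵢTᵢ / Σ mᵢcᵢ
Σ mᵢcᵢ = 428.3×0.239 + 164.3×0.437 + 117.1×0.741 = 260.9339
Σ mᵢcᵢTᵢ = 102.3637×149.5 + 71.7991×41.0 + 86.7711×28.0 = 20677
T = 20677 / 260.9339 = 79.24 °C

T_f = 79.2 °C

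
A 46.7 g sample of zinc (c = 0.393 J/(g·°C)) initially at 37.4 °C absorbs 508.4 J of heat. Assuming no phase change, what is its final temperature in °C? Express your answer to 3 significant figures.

ΔT = q / (m c) = 508.4 / (46.7 × 0.393) = 27.70 °C
T_f = 37.4 + 27.70 = 65.10 °C

T_f = 65.1 °C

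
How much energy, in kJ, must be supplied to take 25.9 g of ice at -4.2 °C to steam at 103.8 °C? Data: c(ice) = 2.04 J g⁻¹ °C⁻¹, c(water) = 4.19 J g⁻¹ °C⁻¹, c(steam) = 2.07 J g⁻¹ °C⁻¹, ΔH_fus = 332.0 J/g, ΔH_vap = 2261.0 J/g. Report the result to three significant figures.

q = 78.4 kJ

q1 (heat ice -4.2→0.0 °C): 25.9 × 2.04 × 4.2 = 222 J
q2 (melt at 0 °C): 25.9 × 332.0 = 8599 J
q3 (heat water 0.0→100.0 °C): 25.9 × 4.19 × 100.0 = 10852 J
q4 (vaporize at 100 °C): 25.9 × 2261.0 = 58560 J
q5 (heat steam 100.0→103.8 °C): 25.9 × 2.07 × 3.8 = 204 J
Total: 222 + 8599 + 10852 + 58560 + 204 = 78437 J = 78.4 kJ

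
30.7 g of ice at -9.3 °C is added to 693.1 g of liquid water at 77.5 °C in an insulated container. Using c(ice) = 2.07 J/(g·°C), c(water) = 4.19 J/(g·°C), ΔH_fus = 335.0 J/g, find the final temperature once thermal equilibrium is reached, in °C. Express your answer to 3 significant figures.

Heat to bring ice to 0 °C and melt it: q₁ = 30.7×2.07×9.3 + 30.7×335.0 = 10876 J
Heat the water can supply cooling to 0 °C: 693.1×4.19×77.5 = 225067 J > q₁, so all ice melts.
Energy balance: 693.1×4.19×(77.5 − T) = 10876 + 30.7×4.19×(T − 0)
2904.089(77.5 − T) = 10876 + 128.633 T
225067 − 10876 = 3032.722 T
T = 214191 / 3032.722 = 70.63 °C

T_f = 70.6 °C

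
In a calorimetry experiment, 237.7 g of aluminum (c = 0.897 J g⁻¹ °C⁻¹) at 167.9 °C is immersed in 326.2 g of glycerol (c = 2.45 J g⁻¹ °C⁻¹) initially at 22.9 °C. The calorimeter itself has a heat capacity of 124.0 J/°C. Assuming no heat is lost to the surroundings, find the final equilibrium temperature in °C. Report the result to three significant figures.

Heat lost by aluminum = heat gained by glycerol + calorimeter.
(237.7)(0.897)(167.9 − T) = [(326.2)(2.45) + 124.0](T − 22.9)
213.2169 (167.9 − T) = 923.19 (T − 22.9)
35799 − 213.2169 T = 923.19 T − 21141
56940 = 1136.4069 T
T = 50.11 °C

T_f = 50.1 °C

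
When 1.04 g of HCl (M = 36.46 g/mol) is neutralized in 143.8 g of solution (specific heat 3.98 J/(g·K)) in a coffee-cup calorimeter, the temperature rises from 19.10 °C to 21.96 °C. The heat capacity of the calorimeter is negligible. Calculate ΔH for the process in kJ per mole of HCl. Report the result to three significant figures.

|ΔT| = |21.96 − 19.10| = 2.86 °C
|q_surr| = (143.8 × 3.98) × 2.86 = 572.324 × 2.86 = 1637 J
n(HCl) = 1.04 / 36.46 = 0.02852 mol
Temperature rose, so q_rxn = −|q_surr| = -1.637 kJ
ΔH = q_rxn / n = -57.40 kJ/mol

ΔH = -57.4 kJ/mol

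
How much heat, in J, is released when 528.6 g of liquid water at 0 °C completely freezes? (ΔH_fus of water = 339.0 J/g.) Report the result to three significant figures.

q = 179000 J

q = m × ΔH_fus = 528.6 × 339.0 = 179200 J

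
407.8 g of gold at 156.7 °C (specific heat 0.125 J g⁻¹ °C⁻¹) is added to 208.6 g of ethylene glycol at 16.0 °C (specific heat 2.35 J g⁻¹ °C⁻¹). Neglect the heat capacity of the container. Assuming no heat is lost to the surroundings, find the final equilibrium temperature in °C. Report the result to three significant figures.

Heat lost by gold = heat gained by ethylene glycol.
(407.8)(0.125)(156.7 − T) = (208.6)(2.35)(T − 16.0)
50.975 (156.7 − T) = 490.21 (T − 16.0)
7987.8 − 50.975 T = 490.21 T − 7843.4
15831.2 = 541.185 T
T = 29.25 °C

T_f = 29.3 °C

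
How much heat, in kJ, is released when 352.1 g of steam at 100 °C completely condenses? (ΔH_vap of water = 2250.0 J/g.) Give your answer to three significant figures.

q = 792 kJ

q = m × ΔH_vap = 352.1 × 2250.0 = 792200 J = 792 kJ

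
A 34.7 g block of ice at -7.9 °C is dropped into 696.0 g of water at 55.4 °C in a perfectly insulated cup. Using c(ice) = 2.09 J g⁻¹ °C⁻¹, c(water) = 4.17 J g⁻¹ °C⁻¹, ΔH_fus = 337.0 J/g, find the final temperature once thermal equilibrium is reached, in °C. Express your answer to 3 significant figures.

Heat to bring ice to 0 °C and melt it: q₁ = 34.7×2.09×7.9 + 34.7×337.0 = 12267 J
Heat the water can supply cooling to 0 °C: 696.0×4.17×55.4 = 160789 J > q₁, so all ice melts.
Energy balance: 696.0×4.17×(55.4 − T) = 12267 + 34.7×4.17×(T − 0)
2902.32(55.4 − T) = 12267 + 144.699 T
160789 − 12267 = 3047.019 T
T = 148522 / 3047.019 = 48.74 °C

T_f = 48.7 °C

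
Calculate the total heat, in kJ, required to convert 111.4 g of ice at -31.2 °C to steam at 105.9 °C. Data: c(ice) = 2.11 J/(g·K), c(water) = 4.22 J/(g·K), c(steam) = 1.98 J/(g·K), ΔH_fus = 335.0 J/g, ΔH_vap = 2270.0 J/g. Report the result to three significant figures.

q = 346 kJ

q1 (heat ice -31.2→0.0 °C): 111.4 × 2.11 × 31.2 = 7334 J
q2 (melt at 0 °C): 111.4 × 335.0 = 37319 J
q3 (heat water 0.0→100.0 °C): 111.4 × 4.22 × 100.0 = 47011 J
q4 (vaporize at 100 °C): 111.4 × 2270.0 = 252878 J
q5 (heat steam 100.0→105.9 °C): 111.4 × 1.98 × 5.9 = 1301 J
Total: 7334 + 37319 + 47011 + 252878 + 1301 = 345843 J = 346 kJ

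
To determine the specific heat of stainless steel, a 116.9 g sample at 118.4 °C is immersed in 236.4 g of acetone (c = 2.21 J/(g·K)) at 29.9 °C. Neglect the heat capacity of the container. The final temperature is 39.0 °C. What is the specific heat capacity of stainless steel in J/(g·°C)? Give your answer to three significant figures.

c = 0.512 J/(g·°C)

q_gained = (236.4 × 2.21) × (39.0 − 29.9) = 4754 J
q_lost = 116.9 × c × (118.4 − 39.0) = 9281.86 c
Set equal: c = 4754 / 9281.86 = 0.512 J/(g·°C)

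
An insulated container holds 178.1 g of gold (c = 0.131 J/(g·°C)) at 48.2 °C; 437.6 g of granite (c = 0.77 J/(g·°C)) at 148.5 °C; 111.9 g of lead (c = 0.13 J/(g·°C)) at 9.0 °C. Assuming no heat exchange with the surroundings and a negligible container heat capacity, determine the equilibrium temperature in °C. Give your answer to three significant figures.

T_f = 137 °C

Σ mᵢcᵢ(T − Tᵢ) = 0  ⇒  T = Σ mᵢcᵢTᵢ / Σ mᵢcᵢ
Σ mᵢcᵢ = 178.1×0.131 + 437.6×0.77 + 111.9×0.13 = 374.8301
Σ mᵢcᵢTᵢ = 23.3311×48.2 + 336.952×148.5 + 14.547×9.0 = 51293
T = 51293 / 374.8301 = 136.8 °C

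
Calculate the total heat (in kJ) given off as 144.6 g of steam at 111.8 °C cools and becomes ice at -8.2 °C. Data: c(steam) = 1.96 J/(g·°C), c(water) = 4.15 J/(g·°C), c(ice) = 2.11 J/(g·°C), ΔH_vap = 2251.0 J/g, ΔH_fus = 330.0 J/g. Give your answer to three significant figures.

q = 439 kJ

q1 (cool steam 111.8→100 °C): 144.6 × 1.96 × 11.8 = 3344 J
q2 (condense at 100 °C): 144.6 × 2251.0 = 325495 J
q3 (cool water 100→0 °C): 144.6 × 4.15 × 100.0 = 60009 J
q4 (freeze at 0 °C): 144.6 × 330.0 = 47718 J
q5 (cool ice 0→-8.2 °C): 144.6 × 2.11 × 8.2 = 2502 J
Total: 3344 + 325495 + 60009 + 47718 + 2502 = 439068 J = 439 kJ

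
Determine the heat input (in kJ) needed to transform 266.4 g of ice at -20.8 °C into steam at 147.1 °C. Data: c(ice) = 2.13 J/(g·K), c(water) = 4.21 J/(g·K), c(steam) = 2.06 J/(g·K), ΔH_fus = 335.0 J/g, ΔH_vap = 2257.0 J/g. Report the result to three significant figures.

q1 (heat ice -20.8→0.0 °C): 266.4 × 2.13 × 20.8 = 11803 J
q2 (melt at 0 °C): 266.4 × 335.0 = 89244 J
q3 (heat water 0.0→100.0 °C): 266.4 × 4.21 × 100.0 = 112154 J
q4 (vaporize at 100 °C): 266.4 × 2257.0 = 601265 J
q5 (heat steam 100.0→147.1 °C): 266.4 × 2.06 × 47.1 = 25848 J
Total: 11803 + 89244 + 112154 + 601265 + 25848 = 840314 J = 840 kJ

q = 840 kJ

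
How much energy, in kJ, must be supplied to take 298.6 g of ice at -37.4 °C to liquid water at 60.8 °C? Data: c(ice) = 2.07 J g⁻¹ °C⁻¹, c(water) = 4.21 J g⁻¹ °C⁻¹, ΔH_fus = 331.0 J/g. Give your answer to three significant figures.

q = 198 kJ

q1 (heat ice -37.4→0.0 °C): 298.6 × 2.07 × 37.4 = 23117 J
q2 (melt at 0 °C): 298.6 × 331.0 = 98837 J
q3 (heat water 0.0→60.8 °C): 298.6 × 4.21 × 60.8 = 76432 J
Total: 23117 + 98837 + 76432 = 198386 J = 198 kJ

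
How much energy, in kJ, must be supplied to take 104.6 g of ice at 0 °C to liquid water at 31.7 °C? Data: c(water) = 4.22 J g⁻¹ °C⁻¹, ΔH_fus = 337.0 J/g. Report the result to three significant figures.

q1 (melt at 0 °C): 104.6 × 337.0 = 35250 J
q2 (heat water 0.0→31.7 °C): 104.6 × 4.22 × 31.7 = 13993 J
Total: 35250 + 13993 = 49243 J = 49.2 kJ

q = 49.2 kJ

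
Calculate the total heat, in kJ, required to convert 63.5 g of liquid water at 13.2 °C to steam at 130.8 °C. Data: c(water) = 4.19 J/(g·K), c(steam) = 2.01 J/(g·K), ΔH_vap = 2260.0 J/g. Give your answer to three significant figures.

q = 171 kJ

q1 (heat water 13.2→100.0 °C): 63.5 × 4.19 × 86.8 = 23094 J
q2 (vaporize at 100 °C): 63.5 × 2260.0 = 143510 J
q3 (heat steam 100.0→130.8 °C): 63.5 × 2.01 × 30.8 = 3931 J
Total: 23094 + 143510 + 3931 = 170535 J = 171 kJ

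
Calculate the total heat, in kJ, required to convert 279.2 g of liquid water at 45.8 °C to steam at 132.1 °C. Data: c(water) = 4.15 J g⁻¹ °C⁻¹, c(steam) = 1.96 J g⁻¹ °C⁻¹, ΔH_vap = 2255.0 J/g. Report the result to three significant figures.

q = 710 kJ

q1 (heat water 45.8→100.0 °C): 279.2 × 4.15 × 54.2 = 62800 J
q2 (vaporize at 100 °C): 279.2 × 2255.0 = 629596 J
q3 (heat steam 100.0→132.1 °C): 279.2 × 1.96 × 32.1 = 17566 J
Total: 62800 + 629596 + 17566 = 709962 J = 710 kJ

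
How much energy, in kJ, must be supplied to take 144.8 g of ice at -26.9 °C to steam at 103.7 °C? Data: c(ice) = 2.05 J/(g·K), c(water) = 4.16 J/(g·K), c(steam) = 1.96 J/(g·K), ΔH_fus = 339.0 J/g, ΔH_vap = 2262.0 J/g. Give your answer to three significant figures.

q = 446 kJ

q1 (heat ice -26.9→0.0 °C): 144.8 × 2.05 × 26.9 = 7985 J
q2 (melt at 0 °C): 144.8 × 339.0 = 49087 J
q3 (heat water 0.0→100.0 °C): 144.8 × 4.16 × 100.0 = 60237 J
q4 (vaporize at 100 °C): 144.8 × 2262.0 = 327538 J
q5 (heat steam 100.0→103.7 °C): 144.8 × 1.96 × 3.7 = 1050 J
Total: 7985 + 49087 + 60237 + 327538 + 1050 = 445897 J = 446 kJ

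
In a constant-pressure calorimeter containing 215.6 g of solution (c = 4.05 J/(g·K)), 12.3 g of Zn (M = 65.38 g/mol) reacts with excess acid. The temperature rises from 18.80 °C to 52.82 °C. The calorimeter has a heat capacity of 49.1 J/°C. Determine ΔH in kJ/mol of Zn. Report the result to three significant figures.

|ΔT| = |52.82 − 18.80| = 34.02 °C
|q_surr| = (215.6 × 4.05 + 49.1) × 34.02 = 922.28 × 34.02 = 31380 J
n(Zn) = 12.3 / 65.38 = 0.1881 mol
Temperature rose, so q_rxn = −|q_surr| = -31.38 kJ
ΔH = q_rxn / n = -166.8 kJ/mol

ΔH = -167 kJ/mol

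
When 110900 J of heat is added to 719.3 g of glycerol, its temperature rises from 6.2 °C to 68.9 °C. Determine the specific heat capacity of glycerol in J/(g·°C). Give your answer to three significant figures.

c = 2.46 J/(g·°C)

c = q / (m ΔT) = 110900 / (719.3 × 62.7)
c = 110900 / 45100.11 = 2.46 J/(g·°C)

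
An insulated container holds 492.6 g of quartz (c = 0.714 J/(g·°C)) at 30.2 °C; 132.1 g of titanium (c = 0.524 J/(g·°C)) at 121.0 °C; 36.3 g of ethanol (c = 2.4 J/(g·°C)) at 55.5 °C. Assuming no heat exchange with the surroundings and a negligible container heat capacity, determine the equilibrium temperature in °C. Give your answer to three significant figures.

T_f = 46.9 °C

Σ mᵢcᵢ(T − Tᵢ) = 0  ⇒  T = Σ mᵢcᵢTᵢ / Σ mᵢcᵢ
Σ mᵢcᵢ = 492.6×0.714 + 132.1×0.524 + 36.3×2.4 = 508.0568
Σ mᵢcᵢTᵢ = 351.7164×30.2 + 69.2204×121.0 + 87.12×55.5 = 23833
T = 23833 / 508.0568 = 46.91 °C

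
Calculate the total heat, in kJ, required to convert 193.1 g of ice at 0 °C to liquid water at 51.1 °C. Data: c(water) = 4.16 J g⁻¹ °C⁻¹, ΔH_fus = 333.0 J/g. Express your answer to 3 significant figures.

q = 105 kJ

q1 (melt at 0 °C): 193.1 × 333.0 = 64302 J
q2 (heat water 0.0→51.1 °C): 193.1 × 4.16 × 51.1 = 41048 J
Total: 64302 + 41048 = 105350 J = 105 kJ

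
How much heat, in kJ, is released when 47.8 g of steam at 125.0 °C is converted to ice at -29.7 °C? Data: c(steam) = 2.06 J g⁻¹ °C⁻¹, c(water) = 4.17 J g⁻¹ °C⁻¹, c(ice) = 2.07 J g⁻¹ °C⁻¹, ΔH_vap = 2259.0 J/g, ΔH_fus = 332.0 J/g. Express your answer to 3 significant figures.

q1 (cool steam 125.0→100 °C): 47.8 × 2.06 × 25.0 = 2462 J
q2 (condense at 100 °C): 47.8 × 2259.0 = 107980 J
q3 (cool water 100→0 °C): 47.8 × 4.17 × 100.0 = 19933 J
q4 (freeze at 0 °C): 47.8 × 332.0 = 15870 J
q5 (cool ice 0→-29.7 °C): 47.8 × 2.07 × 29.7 = 2939 J
Total: 2462 + 107980 + 19933 + 15870 + 2939 = 149184 J = 149 kJ

q = 149 kJ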